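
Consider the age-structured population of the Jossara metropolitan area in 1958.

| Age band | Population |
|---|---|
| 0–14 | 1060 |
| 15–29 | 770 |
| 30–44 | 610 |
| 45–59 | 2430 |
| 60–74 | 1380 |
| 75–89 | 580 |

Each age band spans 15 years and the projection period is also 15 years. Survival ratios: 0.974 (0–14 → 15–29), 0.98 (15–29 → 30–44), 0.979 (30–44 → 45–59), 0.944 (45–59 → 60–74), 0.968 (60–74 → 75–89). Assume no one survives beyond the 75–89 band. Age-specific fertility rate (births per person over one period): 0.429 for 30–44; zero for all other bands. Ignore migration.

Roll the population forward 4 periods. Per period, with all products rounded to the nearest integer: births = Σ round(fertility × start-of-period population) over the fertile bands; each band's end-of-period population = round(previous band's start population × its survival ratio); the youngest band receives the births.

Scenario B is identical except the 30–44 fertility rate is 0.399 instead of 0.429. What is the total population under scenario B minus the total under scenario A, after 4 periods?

Let group 1 be 0–14 through group 6 = 75–89.
Period 1:
Births: 610 × 0.429 = 262
Group 2: 1060 × 0.974 = 1032
Group 3: 770 × 0.98 = 755
Group 4: 610 × 0.979 = 597
Group 5: 2430 × 0.944 = 2294
Group 6: 1380 × 0.968 = 1336
Giving 262 / 1032 / 755 / 597 / 2294 / 1336.
Period 2:
Births: 755 × 0.429 = 324
Group 2: 262 × 0.974 = 255
Group 3: 1032 × 0.98 = 1011
Group 4: 755 × 0.979 = 739
Group 5: 597 × 0.944 = 564
Group 6: 2294 × 0.968 = 2221
Giving 324 / 255 / 1011 / 739 / 564 / 2221.
Period 3:
Births: 1011 × 0.429 = 434
Group 2: 324 × 0.974 = 316
Group 3: 255 × 0.98 = 250
Group 4: 1011 × 0.979 = 990
Group 5: 739 × 0.944 = 698
Group 6: 564 × 0.968 = 546
Giving 434 / 316 / 250 / 990 / 698 / 546.
Period 4:
Births: 250 × 0.429 = 107
Group 2: 434 × 0.974 = 423
Group 3: 316 × 0.98 = 310
Group 4: 250 × 0.979 = 245
Group 5: 990 × 0.944 = 935
Group 6: 698 × 0.968 = 676
Giving 107 / 423 / 310 / 245 / 935 / 676.
Scenario A total after 4 periods: 2696
Scenario B projection —
Period 1:
Births: 610 × 0.399 = 243
Group 2: 1060 × 0.974 = 1032
Group 3: 770 × 0.98 = 755
Group 4: 610 × 0.979 = 597
Group 5: 2430 × 0.944 = 2294
Group 6: 1380 × 0.968 = 1336
Giving 243 / 1032 / 755 / 597 / 2294 / 1336.
Period 2:
Births: 755 × 0.399 = 301
Group 2: 243 × 0.974 = 237
Group 3: 1032 × 0.98 = 1011
Group 4: 755 × 0.979 = 739
Group 5: 597 × 0.944 = 564
Group 6: 2294 × 0.968 = 2221
Giving 301 / 237 / 1011 / 739 / 564 / 2221.
Period 3:
Births: 1011 × 0.399 = 403
Group 2: 301 × 0.974 = 293
Group 3: 237 × 0.98 = 232
Group 4: 1011 × 0.979 = 990
Group 5: 739 × 0.944 = 698
Group 6: 564 × 0.968 = 546
Giving 403 / 293 / 232 / 990 / 698 / 546.
Period 4:
Births: 232 × 0.399 = 93
Group 2: 403 × 0.974 = 393
Group 3: 293 × 0.98 = 287
Group 4: 232 × 0.979 = 227
Group 5: 990 × 0.944 = 935
Group 6: 698 × 0.968 = 676
Giving 93 / 393 / 287 / 227 / 935 / 676.
Scenario B total after 4 periods: 2611
Difference B − A = 2611 − 2696 = -85

-85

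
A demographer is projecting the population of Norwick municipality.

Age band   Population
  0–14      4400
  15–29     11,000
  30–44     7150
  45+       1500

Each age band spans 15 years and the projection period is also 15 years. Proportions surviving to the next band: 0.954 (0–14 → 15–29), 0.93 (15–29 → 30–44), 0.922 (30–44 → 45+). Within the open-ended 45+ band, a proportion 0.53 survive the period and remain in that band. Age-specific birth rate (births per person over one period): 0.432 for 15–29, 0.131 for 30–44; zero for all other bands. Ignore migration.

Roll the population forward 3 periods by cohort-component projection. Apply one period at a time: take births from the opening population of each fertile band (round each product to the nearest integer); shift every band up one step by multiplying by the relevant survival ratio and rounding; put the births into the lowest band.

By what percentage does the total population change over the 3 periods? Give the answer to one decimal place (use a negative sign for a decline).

-10.3

Period 1:
Births: 11000 * 0.432 = 4752  |  7150 * 0.131 = 937 — total 5689
15–29: 4400 * 0.954 = 4198
30–44: 11000 * 0.93 = 10230
45+: 7150 * 0.922 + 1500 * 0.53 = 6592 + 795 = 7387
→ [5689, 4198, 10230, 7387]
Period 2:
Births: 4198 * 0.432 = 1814  |  10230 * 0.131 = 1340 — total 3154
15–29: 5689 * 0.954 = 5427
30–44: 4198 * 0.93 = 3904
45+: 10230 * 0.922 + 7387 * 0.53 = 9432 + 3915 = 13347
→ [3154, 5427, 3904, 13347]
Period 3:
Births: 5427 * 0.432 = 2344  |  3904 * 0.131 = 511 — total 2855
15–29: 3154 * 0.954 = 3009
30–44: 5427 * 0.93 = 5047
45+: 3904 * 0.922 + 13347 * 0.53 = 3599 + 7074 = 10673
→ [2855, 3009, 5047, 10673]
Total: 24050 → 21584; change = -2466; percentage change = -10.3%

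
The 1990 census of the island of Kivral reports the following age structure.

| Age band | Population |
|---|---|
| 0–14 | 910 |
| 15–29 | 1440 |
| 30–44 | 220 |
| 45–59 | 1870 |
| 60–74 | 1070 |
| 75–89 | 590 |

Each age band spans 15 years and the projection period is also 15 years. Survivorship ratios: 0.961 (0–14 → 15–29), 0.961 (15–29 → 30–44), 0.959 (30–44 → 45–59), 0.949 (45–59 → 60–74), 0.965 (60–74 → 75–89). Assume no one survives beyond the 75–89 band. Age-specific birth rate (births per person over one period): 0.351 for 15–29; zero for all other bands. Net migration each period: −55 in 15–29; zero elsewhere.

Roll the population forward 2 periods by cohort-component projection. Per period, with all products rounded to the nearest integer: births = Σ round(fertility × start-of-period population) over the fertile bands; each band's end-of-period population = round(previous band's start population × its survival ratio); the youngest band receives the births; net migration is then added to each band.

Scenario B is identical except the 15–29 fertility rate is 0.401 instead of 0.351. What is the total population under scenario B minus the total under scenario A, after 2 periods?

(Bands numbered youngest = 1 to oldest = 6.)
Period 1:
Births: 1440 × 0.351 = 505
Band 2: 910 × 0.961 = 875
Band 3: 1440 × 0.961 = 1384
Band 4: 220 × 0.959 = 211
Band 5: 1870 × 0.949 = 1775
Band 6: 1070 × 0.965 = 1033
Net migration: Band 2 − 55 → 820
Population now: 0–14=505, 15–29=820, 30–44=1384, 45–59=211, 60–74=1775, 75–89=1033
Period 2:
Births: 820 × 0.351 = 288
Band 2: 505 × 0.961 = 485
Band 3: 820 × 0.961 = 788
Band 4: 1384 × 0.959 = 1327
Band 5: 211 × 0.949 = 200
Band 6: 1775 × 0.965 = 1713
Net migration: Band 2 − 55 → 430
Population now: 0–14=288, 15–29=430, 30–44=788, 45–59=1327, 60–74=200, 75–89=1713
Scenario A total after 2 periods: 4746
Scenario B projection —
Period 1:
Births: 1440 × 0.401 = 577
Band 2: 910 × 0.961 = 875
Band 3: 1440 × 0.961 = 1384
Band 4: 220 × 0.959 = 211
Band 5: 1870 × 0.949 = 1775
Band 6: 1070 × 0.965 = 1033
Net migration: Band 2 − 55 → 820
Population now: 0–14=577, 15–29=820, 30–44=1384, 45–59=211, 60–74=1775, 75–89=1033
Period 2:
Births: 820 × 0.401 = 329
Band 2: 577 × 0.961 = 554
Band 3: 820 × 0.961 = 788
Band 4: 1384 × 0.959 = 1327
Band 5: 211 × 0.949 = 200
Band 6: 1775 × 0.965 = 1713
Net migration: Band 2 − 55 → 499
Population now: 0–14=329, 15–29=499, 30–44=788, 45–59=1327, 60–74=200, 75–89=1713
Scenario B total after 2 periods: 4856
Difference B − A = 4856 − 4746 = 110

110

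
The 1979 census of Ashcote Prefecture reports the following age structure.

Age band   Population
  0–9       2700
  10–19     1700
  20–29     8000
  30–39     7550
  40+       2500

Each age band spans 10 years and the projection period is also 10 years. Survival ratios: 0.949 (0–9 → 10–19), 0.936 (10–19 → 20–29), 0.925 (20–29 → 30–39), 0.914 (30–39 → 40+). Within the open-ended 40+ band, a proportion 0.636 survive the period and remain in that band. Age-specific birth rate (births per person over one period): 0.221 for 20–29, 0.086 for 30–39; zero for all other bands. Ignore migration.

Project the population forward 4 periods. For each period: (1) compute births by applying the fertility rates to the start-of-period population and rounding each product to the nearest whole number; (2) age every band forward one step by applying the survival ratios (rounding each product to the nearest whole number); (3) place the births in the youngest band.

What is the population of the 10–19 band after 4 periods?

623

Call the groups 1 to 5, youngest first.
After projecting period 1:
Births: 8000 * 0.221 = 1768 ; 7550 * 0.086 = 649 ⇒ total 2417
Group 2: 2700 * 0.949 = 2562
Group 3: 1700 * 0.936 = 1591
Group 4: 8000 * 0.925 = 7400
Group 5: 7550 * 0.914 + 2500 * 0.636 = 6901 + 1590 = 8491
End of period: [2417, 2562, 1591, 7400, 8491]
After projecting period 2:
Births: 1591 * 0.221 = 352 ; 7400 * 0.086 = 636 ⇒ total 988
Group 2: 2417 * 0.949 = 2294
Group 3: 2562 * 0.936 = 2398
Group 4: 1591 * 0.925 = 1472
Group 5: 7400 * 0.914 + 8491 * 0.636 = 6764 + 5400 = 12164
End of period: [988, 2294, 2398, 1472, 12164]
After projecting period 3:
Births: 2398 * 0.221 = 530 ; 1472 * 0.086 = 127 ⇒ total 657
Group 2: 988 * 0.949 = 938
Group 3: 2294 * 0.936 = 2147
Group 4: 2398 * 0.925 = 2218
Group 5: 1472 * 0.914 + 12164 * 0.636 = 1345 + 7736 = 9081
End of period: [657, 938, 2147, 2218, 9081]
After projecting period 4:
Births: 2147 * 0.221 = 474 ; 2218 * 0.086 = 191 ⇒ total 665
Group 2: 657 * 0.949 = 623
Group 3: 938 * 0.936 = 878
Group 4: 2147 * 0.925 = 1986
Group 5: 2218 * 0.914 + 9081 * 0.636 = 2027 + 5776 = 7803
End of period: [665, 623, 878, 1986, 7803]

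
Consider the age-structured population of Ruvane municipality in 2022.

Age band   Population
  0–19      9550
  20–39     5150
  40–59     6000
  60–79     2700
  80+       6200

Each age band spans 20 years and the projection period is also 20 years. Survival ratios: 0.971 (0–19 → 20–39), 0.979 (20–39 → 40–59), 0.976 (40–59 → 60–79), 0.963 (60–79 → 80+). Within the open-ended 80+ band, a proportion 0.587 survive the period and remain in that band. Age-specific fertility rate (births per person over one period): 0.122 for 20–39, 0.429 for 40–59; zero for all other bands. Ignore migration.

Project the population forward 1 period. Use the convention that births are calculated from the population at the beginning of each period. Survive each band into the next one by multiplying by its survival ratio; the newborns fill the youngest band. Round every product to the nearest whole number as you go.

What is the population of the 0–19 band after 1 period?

3202

Let band 1 be 0–19 through band 5 = 80+.
After projecting period 1:
Births: 5150 * 0.122 = 628  |  6000 * 0.429 = 2574 → 3202
Band 2: 9550 * 0.971 = 9273
Band 3: 5150 * 0.979 = 5042
Band 4: 6000 * 0.976 = 5856
Band 5: 2700 * 0.963 + 6200 * 0.587 = 2600 + 3639 = 6239
Giving 3202 / 9273 / 5042 / 5856 / 6239.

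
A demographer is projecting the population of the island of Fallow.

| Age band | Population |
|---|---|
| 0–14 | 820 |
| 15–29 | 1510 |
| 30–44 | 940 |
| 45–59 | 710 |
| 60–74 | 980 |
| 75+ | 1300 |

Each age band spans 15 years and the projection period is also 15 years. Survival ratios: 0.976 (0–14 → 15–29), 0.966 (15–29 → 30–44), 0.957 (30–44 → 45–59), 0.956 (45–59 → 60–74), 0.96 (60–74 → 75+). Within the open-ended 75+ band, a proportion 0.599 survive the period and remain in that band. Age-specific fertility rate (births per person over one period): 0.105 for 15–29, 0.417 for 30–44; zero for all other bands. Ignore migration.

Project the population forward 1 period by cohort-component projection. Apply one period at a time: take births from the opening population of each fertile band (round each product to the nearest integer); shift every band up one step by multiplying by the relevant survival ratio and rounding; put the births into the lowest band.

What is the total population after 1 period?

— Period 1 —
Births: 1510 × 0.105 = 159, 940 × 0.417 = 392 — total 551
15–29: 820 × 0.976 = 800
30–44: 1510 × 0.966 = 1459
45–59: 940 × 0.957 = 900
60–74: 710 × 0.956 = 679
75+: 980 × 0.96 + 1300 × 0.599 = 941 + 779 = 1720
Population now: 0–14=551, 15–29=800, 30–44=1459, 45–59=900, 60–74=679, 75+=1720
Total after period 1: 551 + 800 + 1459 + 900 + 679 + 1720 = 6109

6109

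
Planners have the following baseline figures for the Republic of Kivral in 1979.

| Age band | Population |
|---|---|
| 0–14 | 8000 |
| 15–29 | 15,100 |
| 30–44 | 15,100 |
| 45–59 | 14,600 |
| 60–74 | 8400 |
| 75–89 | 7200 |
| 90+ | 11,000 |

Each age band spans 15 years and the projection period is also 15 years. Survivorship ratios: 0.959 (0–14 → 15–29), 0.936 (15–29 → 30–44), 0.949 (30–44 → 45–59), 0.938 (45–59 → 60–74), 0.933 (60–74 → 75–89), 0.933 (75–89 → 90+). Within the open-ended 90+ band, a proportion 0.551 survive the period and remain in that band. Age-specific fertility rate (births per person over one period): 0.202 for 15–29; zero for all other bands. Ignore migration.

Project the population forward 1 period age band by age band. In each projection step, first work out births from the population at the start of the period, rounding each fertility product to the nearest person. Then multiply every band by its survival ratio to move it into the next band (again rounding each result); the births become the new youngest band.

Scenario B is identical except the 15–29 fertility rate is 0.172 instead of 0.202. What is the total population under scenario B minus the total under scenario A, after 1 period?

Call the groups 1 to 7, youngest first.
— Period 1 —
Births: 15100 × 0.202 = 3050
Group 2: 8000 × 0.959 = 7672
Group 3: 15100 × 0.936 = 14134
Group 4: 15100 × 0.949 = 14330
Group 5: 14600 × 0.938 = 13695
Group 6: 8400 × 0.933 = 7837
Group 7: 7200 × 0.933 + 11000 × 0.551 = 6718 + 6061 = 12779
Giving 3050 / 7672 / 14134 / 14330 / 13695 / 7837 / 12779.
Scenario A total after 1 period: 73497
Scenario B projection —
— Period 1 —
Births: 15100 × 0.172 = 2597
Group 2: 8000 × 0.959 = 7672
Group 3: 15100 × 0.936 = 14134
Group 4: 15100 × 0.949 = 14330
Group 5: 14600 × 0.938 = 13695
Group 6: 8400 × 0.933 = 7837
Group 7: 7200 × 0.933 + 11000 × 0.551 = 6718 + 6061 = 12779
Giving 2597 / 7672 / 14134 / 14330 / 13695 / 7837 / 12779.
Scenario B total after 1 period: 73044
Difference B − A = 73044 − 73497 = -453

-453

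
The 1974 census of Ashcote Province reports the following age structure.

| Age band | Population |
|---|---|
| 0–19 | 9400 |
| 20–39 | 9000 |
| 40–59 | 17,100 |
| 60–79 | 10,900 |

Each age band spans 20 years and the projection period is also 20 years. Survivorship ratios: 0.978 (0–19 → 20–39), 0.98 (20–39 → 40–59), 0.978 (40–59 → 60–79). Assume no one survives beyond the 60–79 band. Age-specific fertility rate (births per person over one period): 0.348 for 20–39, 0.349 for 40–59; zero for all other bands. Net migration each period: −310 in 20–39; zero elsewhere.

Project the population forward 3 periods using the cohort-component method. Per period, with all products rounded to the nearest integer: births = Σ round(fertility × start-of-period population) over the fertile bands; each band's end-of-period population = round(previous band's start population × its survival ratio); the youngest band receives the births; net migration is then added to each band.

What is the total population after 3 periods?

Numbering the groups 1..4 from youngest to oldest:
Period 1.
Births: 9000 × 0.348 = 3132 ; 17100 × 0.349 = 5968 — total 9100
Group 2: 9400 × 0.978 = 9193
Group 3: 9000 × 0.98 = 8820
Group 4: 17100 × 0.978 = 16724
Net migration: Group 2 − 310 → 8883
End of period: [9100, 8883, 8820, 16724]
Period 2.
Births: 8883 × 0.348 = 3091 ; 8820 × 0.349 = 3078 — total 6169
Group 2: 9100 × 0.978 = 8900
Group 3: 8883 × 0.98 = 8705
Group 4: 8820 × 0.978 = 8626
Net migration: Group 2 − 310 → 8590
End of period: [6169, 8590, 8705, 8626]
Period 3.
Births: 8590 × 0.348 = 2989 ; 8705 × 0.349 = 3038 — total 6027
Group 2: 6169 × 0.978 = 6033
Group 3: 8590 × 0.98 = 8418
Group 4: 8705 × 0.978 = 8513
Net migration: Group 2 − 310 → 5723
End of period: [6027, 5723, 8418, 8513]
Total after period 3: 6027 + 5723 + 8418 + 8513 = 28681

28681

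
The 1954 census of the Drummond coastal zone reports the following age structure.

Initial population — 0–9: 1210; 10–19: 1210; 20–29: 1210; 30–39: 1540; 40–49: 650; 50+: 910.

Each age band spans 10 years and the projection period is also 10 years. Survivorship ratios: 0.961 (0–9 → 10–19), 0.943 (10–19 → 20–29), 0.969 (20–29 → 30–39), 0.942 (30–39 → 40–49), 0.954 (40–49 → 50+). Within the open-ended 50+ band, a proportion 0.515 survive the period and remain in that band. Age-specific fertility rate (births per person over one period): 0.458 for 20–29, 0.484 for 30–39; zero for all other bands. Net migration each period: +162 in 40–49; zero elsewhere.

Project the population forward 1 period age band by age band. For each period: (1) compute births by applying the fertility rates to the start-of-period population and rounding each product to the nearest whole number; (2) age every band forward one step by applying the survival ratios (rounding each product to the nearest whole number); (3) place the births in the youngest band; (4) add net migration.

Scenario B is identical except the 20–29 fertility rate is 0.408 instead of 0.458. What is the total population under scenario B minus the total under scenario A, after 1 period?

Let band 1 be 0–9 through band 6 = 50+.
Period 1.
Births: 1210 × 0.458 = 554 ; 1540 × 0.484 = 745 ⇒ total 1299
Band 2: 1210 × 0.961 = 1163
Band 3: 1210 × 0.943 = 1141
Band 4: 1210 × 0.969 = 1172
Band 5: 1540 × 0.942 = 1451
Band 6: 650 × 0.954 + 910 × 0.515 = 620 + 469 = 1089
Net migration: Band 5 + 162 → 1613
→ [1299, 1163, 1141, 1172, 1613, 1089]
Scenario A total after 1 period: 7477
Scenario B projection —
Period 1.
Births: 1210 × 0.408 = 494 ; 1540 × 0.484 = 745 ⇒ total 1239
Band 2: 1210 × 0.961 = 1163
Band 3: 1210 × 0.943 = 1141
Band 4: 1210 × 0.969 = 1172
Band 5: 1540 × 0.942 = 1451
Band 6: 650 × 0.954 + 910 × 0.515 = 620 + 469 = 1089
Net migration: Band 5 + 162 → 1613
→ [1239, 1163, 1141, 1172, 1613, 1089]
Scenario B total after 1 period: 7417
Difference B − A = 7417 − 7477 = -60

-60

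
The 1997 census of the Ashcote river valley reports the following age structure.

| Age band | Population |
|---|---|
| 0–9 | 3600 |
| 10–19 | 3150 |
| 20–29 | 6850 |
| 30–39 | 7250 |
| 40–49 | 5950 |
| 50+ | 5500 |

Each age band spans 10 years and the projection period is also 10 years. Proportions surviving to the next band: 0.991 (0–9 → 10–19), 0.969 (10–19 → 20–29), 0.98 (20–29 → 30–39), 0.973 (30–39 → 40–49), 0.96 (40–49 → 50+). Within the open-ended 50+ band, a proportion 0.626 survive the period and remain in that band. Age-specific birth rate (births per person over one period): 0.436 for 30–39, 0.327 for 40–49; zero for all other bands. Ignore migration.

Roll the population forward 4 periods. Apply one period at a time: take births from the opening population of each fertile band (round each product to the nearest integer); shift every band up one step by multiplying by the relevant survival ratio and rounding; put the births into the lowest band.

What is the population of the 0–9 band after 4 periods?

2429

Let group 1 be 0–9 through group 6 = 50+.
Period 1:
Births: 7250 × 0.436 = 3161, 5950 × 0.327 = 1946 → total 5107
Group 2: 3600 × 0.991 = 3568
Group 3: 3150 × 0.969 = 3052
Group 4: 6850 × 0.98 = 6713
Group 5: 7250 × 0.973 = 7054
Group 6: 5950 × 0.96 + 5500 × 0.626 = 5712 + 3443 = 9155
End of period: [5107, 3568, 3052, 6713, 7054, 9155]
Period 2:
Births: 6713 × 0.436 = 2927, 7054 × 0.327 = 2307 → total 5234
Group 2: 5107 × 0.991 = 5061
Group 3: 3568 × 0.969 = 3457
Group 4: 3052 × 0.98 = 2991
Group 5: 6713 × 0.973 = 6532
Group 6: 7054 × 0.96 + 9155 × 0.626 = 6772 + 5731 = 12503
End of period: [5234, 5061, 3457, 2991, 6532, 12503]
Period 3:
Births: 2991 × 0.436 = 1304, 6532 × 0.327 = 2136 → total 3440
Group 2: 5234 × 0.991 = 5187
Group 3: 5061 × 0.969 = 4904
Group 4: 3457 × 0.98 = 3388
Group 5: 2991 × 0.973 = 2910
Group 6: 6532 × 0.96 + 12503 × 0.626 = 6271 + 7827 = 14098
End of period: [3440, 5187, 4904, 3388, 2910, 14098]
Period 4:
Births: 3388 × 0.436 = 1477, 2910 × 0.327 = 952 → total 2429
Group 2: 3440 × 0.991 = 3409
Group 3: 5187 × 0.969 = 5026
Group 4: 4904 × 0.98 = 4806
Group 5: 3388 × 0.973 = 3297
Group 6: 2910 × 0.96 + 14098 × 0.626 = 2794 + 8825 = 11619
End of period: [2429, 3409, 5026, 4806, 3297, 11619]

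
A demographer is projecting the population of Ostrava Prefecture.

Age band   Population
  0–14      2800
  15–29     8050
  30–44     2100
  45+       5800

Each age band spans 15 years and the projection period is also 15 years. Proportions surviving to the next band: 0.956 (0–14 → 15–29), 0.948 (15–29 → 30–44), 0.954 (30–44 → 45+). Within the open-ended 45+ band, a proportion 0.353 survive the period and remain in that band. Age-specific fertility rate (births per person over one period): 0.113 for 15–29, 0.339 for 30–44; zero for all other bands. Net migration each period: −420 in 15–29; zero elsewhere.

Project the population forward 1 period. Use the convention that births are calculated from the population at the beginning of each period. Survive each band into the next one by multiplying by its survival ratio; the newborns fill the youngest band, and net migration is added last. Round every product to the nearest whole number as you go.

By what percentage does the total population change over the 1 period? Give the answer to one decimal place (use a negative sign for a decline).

-17.0

Let group 1 be 0–14 through group 4 = 45+.
After projecting period 1:
Births: 8050 × 0.113 = 910, 2100 × 0.339 = 712 — total 1622
Group 2: 2800 × 0.956 = 2677
Group 3: 8050 × 0.948 = 7631
Group 4: 2100 × 0.954 + 5800 × 0.353 = 2003 + 2047 = 4050
Net migration: Group 2 − 420 → 2257
→ [1622, 2257, 7631, 4050]
Total: 18750 → 15560; change = -3190; percentage change = -17.0%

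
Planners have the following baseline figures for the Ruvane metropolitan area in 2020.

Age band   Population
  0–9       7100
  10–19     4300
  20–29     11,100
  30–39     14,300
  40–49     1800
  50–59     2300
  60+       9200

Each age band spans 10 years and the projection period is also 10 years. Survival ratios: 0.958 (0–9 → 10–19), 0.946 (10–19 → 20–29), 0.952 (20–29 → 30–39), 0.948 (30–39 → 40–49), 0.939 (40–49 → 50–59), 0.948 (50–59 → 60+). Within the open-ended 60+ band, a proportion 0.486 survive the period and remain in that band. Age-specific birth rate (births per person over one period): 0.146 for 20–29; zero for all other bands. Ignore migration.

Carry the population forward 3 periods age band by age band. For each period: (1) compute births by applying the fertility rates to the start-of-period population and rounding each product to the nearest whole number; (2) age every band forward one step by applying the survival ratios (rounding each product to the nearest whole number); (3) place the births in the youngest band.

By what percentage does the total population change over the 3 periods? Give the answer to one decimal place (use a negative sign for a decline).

-26.9

(Bands numbered youngest = 1 to oldest = 7.)
After projecting period 1:
Births: 11100 * 0.146 = 1621
Band 2: 7100 * 0.958 = 6802
Band 3: 4300 * 0.946 = 4068
Band 4: 11100 * 0.952 = 10567
Band 5: 14300 * 0.948 = 13556
Band 6: 1800 * 0.939 = 1690
Band 7: 2300 * 0.948 + 9200 * 0.486 = 2180 + 4471 = 6651
Population now: 0–9=1621, 10–19=6802, 20–29=4068, 30–39=10567, 40–49=13556, 50–59=1690, 60+=6651
After projecting period 2:
Births: 4068 * 0.146 = 594
Band 2: 1621 * 0.958 = 1553
Band 3: 6802 * 0.946 = 6435
Band 4: 4068 * 0.952 = 3873
Band 5: 10567 * 0.948 = 10018
Band 6: 13556 * 0.939 = 12729
Band 7: 1690 * 0.948 + 6651 * 0.486 = 1602 + 3232 = 4834
Population now: 0–9=594, 10–19=1553, 20–29=6435, 30–39=3873, 40–49=10018, 50–59=12729, 60+=4834
After projecting period 3:
Births: 6435 * 0.146 = 940
Band 2: 594 * 0.958 = 569
Band 3: 1553 * 0.946 = 1469
Band 4: 6435 * 0.952 = 6126
Band 5: 3873 * 0.948 = 3672
Band 6: 10018 * 0.939 = 9407
Band 7: 12729 * 0.948 + 4834 * 0.486 = 12067 + 2349 = 14416
Population now: 0–9=940, 10–19=569, 20–29=1469, 30–39=6126, 40–49=3672, 50–59=9407, 60+=14416
Total: 50100 → 36599; change = -13501; percentage change = -26.9%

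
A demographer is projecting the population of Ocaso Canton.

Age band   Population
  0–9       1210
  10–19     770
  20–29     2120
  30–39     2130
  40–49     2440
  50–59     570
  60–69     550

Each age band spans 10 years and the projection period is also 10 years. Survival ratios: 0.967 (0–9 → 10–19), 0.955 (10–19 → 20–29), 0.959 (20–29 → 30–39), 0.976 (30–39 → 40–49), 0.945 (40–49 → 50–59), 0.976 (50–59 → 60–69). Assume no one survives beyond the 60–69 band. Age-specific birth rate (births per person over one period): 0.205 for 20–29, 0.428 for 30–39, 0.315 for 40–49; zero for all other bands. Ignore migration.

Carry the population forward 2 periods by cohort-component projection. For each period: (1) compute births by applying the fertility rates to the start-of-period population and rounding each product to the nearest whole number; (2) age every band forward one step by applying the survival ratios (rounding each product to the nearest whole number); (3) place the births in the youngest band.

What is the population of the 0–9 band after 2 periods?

(Bands numbered youngest = 1 to oldest = 7.)
Period 1:
Births: 2120 × 0.205 = 435  |  2130 × 0.428 = 912  |  2440 × 0.315 = 769 → 2116
Band 2: 1210 × 0.967 = 1170
Band 3: 770 × 0.955 = 735
Band 4: 2120 × 0.959 = 2033
Band 5: 2130 × 0.976 = 2079
Band 6: 2440 × 0.945 = 2306
Band 7: 570 × 0.976 = 556
End of period: [2116, 1170, 735, 2033, 2079, 2306, 556]
Period 2:
Births: 735 × 0.205 = 151  |  2033 × 0.428 = 870  |  2079 × 0.315 = 655 → 1676
Band 2: 2116 × 0.967 = 2046
Band 3: 1170 × 0.955 = 1117
Band 4: 735 × 0.959 = 705
Band 5: 2033 × 0.976 = 1984
Band 6: 2079 × 0.945 = 1965
Band 7: 2306 × 0.976 = 2251
End of period: [1676, 2046, 1117, 705, 1984, 1965, 2251]

1676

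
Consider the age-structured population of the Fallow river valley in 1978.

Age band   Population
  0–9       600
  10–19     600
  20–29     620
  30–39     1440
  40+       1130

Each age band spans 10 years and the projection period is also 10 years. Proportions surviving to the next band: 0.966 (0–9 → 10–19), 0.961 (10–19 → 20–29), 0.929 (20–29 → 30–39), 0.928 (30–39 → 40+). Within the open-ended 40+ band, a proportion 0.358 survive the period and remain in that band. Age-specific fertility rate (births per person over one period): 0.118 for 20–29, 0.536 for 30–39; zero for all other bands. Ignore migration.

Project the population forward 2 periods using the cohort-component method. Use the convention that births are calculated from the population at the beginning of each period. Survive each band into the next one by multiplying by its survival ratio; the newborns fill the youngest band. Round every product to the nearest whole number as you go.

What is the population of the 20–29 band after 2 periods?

557

[period 1]
Births: 620 × 0.118 = 73 ; 1440 × 0.536 = 772 ⇒ total 845
10–19: 600 × 0.966 = 580
20–29: 600 × 0.961 = 577
30–39: 620 × 0.929 = 576
40+: 1440 × 0.928 + 1130 × 0.358 = 1336 + 405 = 1741
Population now: 0–9=845, 10–19=580, 20–29=577, 30–39=576, 40+=1741
[period 2]
Births: 577 × 0.118 = 68 ; 576 × 0.536 = 309 ⇒ total 377
10–19: 845 × 0.966 = 816
20–29: 580 × 0.961 = 557
30–39: 577 × 0.929 = 536
40+: 576 × 0.928 + 1741 × 0.358 = 535 + 623 = 1158
Population now: 0–9=377, 10–19=816, 20–29=557, 30–39=536, 40+=1158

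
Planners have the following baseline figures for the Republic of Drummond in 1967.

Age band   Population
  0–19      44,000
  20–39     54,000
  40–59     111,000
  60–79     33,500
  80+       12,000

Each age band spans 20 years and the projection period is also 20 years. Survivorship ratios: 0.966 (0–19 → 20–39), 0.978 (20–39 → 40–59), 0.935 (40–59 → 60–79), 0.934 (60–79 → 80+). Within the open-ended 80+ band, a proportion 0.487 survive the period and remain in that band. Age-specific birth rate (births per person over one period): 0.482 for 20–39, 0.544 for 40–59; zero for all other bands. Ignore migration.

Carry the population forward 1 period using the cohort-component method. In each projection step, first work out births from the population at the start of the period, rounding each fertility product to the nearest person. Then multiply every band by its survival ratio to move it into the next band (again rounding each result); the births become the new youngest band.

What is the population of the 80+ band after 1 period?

Period 1.
Births: 54000 × 0.482 = 26028 ; 111000 × 0.544 = 60384 → total 86412
20–39: 44000 × 0.966 = 42504
40–59: 54000 × 0.978 = 52812
60–79: 111000 × 0.935 = 103785
80+: 33500 × 0.934 + 12000 × 0.487 = 31289 + 5844 = 37133
End of period: [86412, 42504, 52812, 103785, 37133]

37133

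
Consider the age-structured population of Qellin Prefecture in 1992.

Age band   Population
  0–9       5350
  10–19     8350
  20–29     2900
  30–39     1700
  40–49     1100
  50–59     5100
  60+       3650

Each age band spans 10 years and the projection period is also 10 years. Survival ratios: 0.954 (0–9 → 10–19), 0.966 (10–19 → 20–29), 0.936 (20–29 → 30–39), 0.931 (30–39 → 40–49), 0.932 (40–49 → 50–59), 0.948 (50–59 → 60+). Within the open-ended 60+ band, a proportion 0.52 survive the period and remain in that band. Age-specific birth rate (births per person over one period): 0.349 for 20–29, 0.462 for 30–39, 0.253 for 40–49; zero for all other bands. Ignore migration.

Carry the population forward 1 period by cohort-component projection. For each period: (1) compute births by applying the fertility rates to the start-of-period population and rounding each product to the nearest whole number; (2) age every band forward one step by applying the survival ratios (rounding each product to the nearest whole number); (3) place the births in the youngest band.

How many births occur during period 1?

Numbering the groups 1..7 from youngest to oldest:
Period 1.
Births: 2900 × 0.349 = 1012  |  1700 × 0.462 = 785  |  1100 × 0.253 = 278 → total 2075
Group 2: 5350 × 0.954 = 5104
Group 3: 8350 × 0.966 = 8066
Group 4: 2900 × 0.936 = 2714
Group 5: 1700 × 0.931 = 1583
Group 6: 1100 × 0.932 = 1025
Group 7: 5100 × 0.948 + 3650 × 0.52 = 4835 + 1898 = 6733
Giving 2075 / 5104 / 8066 / 2714 / 1583 / 1025 / 6733.

2075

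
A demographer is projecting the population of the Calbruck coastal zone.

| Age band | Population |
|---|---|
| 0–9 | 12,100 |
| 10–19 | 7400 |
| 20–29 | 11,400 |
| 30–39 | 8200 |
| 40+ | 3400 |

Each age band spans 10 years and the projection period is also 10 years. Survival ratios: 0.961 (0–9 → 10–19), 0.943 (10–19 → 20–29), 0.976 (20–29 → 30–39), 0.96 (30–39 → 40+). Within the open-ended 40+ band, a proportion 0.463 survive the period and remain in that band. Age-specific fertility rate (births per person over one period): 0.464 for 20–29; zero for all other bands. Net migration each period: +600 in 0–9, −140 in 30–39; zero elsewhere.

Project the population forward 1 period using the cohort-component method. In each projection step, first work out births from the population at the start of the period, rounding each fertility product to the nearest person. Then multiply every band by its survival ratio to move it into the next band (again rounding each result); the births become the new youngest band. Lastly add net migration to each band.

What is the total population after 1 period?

44928

Numbering the bands 1..5 from youngest to oldest:
After projecting period 1:
Births: 11400 * 0.464 = 5290
Band 2: 12100 * 0.961 = 11628
Band 3: 7400 * 0.943 = 6978
Band 4: 11400 * 0.976 = 11126
Band 5: 8200 * 0.96 + 3400 * 0.463 = 7872 + 1574 = 9446
Net migration: Band 1 + 600 → 5890; Band 4 − 140 → 10986
Population now: 0–9=5890, 10–19=11628, 20–29=6978, 30–39=10986, 40+=9446
Total after period 1: 5890 + 11628 + 6978 + 10986 + 9446 = 44928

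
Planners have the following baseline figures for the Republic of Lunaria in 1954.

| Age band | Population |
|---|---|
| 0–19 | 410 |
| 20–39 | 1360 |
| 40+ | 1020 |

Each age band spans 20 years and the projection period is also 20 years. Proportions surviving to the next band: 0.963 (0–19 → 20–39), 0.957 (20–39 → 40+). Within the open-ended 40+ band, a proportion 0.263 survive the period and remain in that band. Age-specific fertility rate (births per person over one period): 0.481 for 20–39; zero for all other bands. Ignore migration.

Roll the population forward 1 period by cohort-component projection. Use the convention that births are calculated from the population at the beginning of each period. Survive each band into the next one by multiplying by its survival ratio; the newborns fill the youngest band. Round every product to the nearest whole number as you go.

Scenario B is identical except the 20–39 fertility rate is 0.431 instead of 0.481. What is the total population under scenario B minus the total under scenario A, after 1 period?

-68

Period 1.
Births: 1360 × 0.481 = 654
20–39: 410 × 0.963 = 395
40+: 1360 × 0.957 + 1020 × 0.263 = 1302 + 268 = 1570
→ [654, 395, 1570]
Scenario A total after 1 period: 2619
Scenario B projection —
Period 1.
Births: 1360 × 0.431 = 586
20–39: 410 × 0.963 = 395
40+: 1360 × 0.957 + 1020 × 0.263 = 1302 + 268 = 1570
→ [586, 395, 1570]
Scenario B total after 1 period: 2551
Difference B − A = 2551 − 2619 = -68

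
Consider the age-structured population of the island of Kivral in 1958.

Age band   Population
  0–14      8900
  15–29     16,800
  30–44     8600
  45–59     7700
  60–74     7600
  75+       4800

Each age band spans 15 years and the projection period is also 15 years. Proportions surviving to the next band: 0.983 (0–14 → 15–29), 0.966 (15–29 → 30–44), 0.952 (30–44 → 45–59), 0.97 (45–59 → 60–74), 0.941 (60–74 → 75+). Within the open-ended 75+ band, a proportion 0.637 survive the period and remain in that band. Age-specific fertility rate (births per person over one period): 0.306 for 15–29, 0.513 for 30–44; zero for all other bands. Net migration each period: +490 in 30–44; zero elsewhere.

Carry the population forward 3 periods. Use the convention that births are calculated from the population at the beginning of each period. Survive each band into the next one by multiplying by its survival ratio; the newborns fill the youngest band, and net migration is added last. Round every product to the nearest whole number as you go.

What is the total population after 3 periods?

After projecting period 1:
Births: 16800 * 0.306 = 5141  |  8600 * 0.513 = 4412 ⇒ total 9553
15–29: 8900 * 0.983 = 8749
30–44: 16800 * 0.966 = 16229
45–59: 8600 * 0.952 = 8187
60–74: 7700 * 0.97 = 7469
75+: 7600 * 0.941 + 4800 * 0.637 = 7152 + 3058 = 10210
Net migration: 30–44 + 490 → 16719
Population now: 0–14=9553, 15–29=8749, 30–44=16719, 45–59=8187, 60–74=7469, 75+=10210
After projecting period 2:
Births: 8749 * 0.306 = 2677  |  16719 * 0.513 = 8577 ⇒ total 11254
15–29: 9553 * 0.983 = 9391
30–44: 8749 * 0.966 = 8452
45–59: 16719 * 0.952 = 15916
60–74: 8187 * 0.97 = 7941
75+: 7469 * 0.941 + 10210 * 0.637 = 7028 + 6504 = 13532
Net migration: 30–44 + 490 → 8942
Population now: 0–14=11254, 15–29=9391, 30–44=8942, 45–59=15916, 60–74=7941, 75+=13532
After projecting period 3:
Births: 9391 * 0.306 = 2874  |  8942 * 0.513 = 4587 ⇒ total 7461
15–29: 11254 * 0.983 = 11063
30–44: 9391 * 0.966 = 9072
45–59: 8942 * 0.952 = 8513
60–74: 15916 * 0.97 = 15439
75+: 7941 * 0.941 + 13532 * 0.637 = 7472 + 8620 = 16092
Net migration: 30–44 + 490 → 9562
Population now: 0–14=7461, 15–29=11063, 30–44=9562, 45–59=8513, 60–74=15439, 75+=16092
Total after period 3: 7461 + 11063 + 9562 + 8513 + 15439 + 16092 = 68130

68130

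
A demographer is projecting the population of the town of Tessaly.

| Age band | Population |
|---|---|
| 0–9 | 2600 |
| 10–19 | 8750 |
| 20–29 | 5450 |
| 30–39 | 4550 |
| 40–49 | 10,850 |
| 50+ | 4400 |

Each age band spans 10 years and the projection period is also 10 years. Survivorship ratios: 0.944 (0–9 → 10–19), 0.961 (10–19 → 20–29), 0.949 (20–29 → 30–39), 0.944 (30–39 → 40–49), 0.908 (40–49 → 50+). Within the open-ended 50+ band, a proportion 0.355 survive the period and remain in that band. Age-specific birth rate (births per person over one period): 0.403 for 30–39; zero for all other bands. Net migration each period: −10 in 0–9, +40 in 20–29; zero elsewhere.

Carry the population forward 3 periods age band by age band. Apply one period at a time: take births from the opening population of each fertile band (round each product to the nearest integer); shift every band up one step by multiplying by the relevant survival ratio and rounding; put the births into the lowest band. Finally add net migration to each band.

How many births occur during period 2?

2084

— Period 1 —
Births: 4550 * 0.403 = 1834
10–19: 2600 * 0.944 = 2454
20–29: 8750 * 0.961 = 8409
30–39: 5450 * 0.949 = 5172
40–49: 4550 * 0.944 = 4295
50+: 10850 * 0.908 + 4400 * 0.355 = 9852 + 1562 = 11414
Net migration: 0–9 − 10 → 1824; 20–29 + 40 → 8449
End of period: [1824, 2454, 8449, 5172, 4295, 11414]
— Period 2 —
Births: 5172 * 0.403 = 2084
10–19: 1824 * 0.944 = 1722
20–29: 2454 * 0.961 = 2358
30–39: 8449 * 0.949 = 8018
40–49: 5172 * 0.944 = 4882
50+: 4295 * 0.908 + 11414 * 0.355 = 3900 + 4052 = 7952
Net migration: 0–9 − 10 → 2074; 20–29 + 40 → 2398
End of period: [2074, 1722, 2398, 8018, 4882, 7952]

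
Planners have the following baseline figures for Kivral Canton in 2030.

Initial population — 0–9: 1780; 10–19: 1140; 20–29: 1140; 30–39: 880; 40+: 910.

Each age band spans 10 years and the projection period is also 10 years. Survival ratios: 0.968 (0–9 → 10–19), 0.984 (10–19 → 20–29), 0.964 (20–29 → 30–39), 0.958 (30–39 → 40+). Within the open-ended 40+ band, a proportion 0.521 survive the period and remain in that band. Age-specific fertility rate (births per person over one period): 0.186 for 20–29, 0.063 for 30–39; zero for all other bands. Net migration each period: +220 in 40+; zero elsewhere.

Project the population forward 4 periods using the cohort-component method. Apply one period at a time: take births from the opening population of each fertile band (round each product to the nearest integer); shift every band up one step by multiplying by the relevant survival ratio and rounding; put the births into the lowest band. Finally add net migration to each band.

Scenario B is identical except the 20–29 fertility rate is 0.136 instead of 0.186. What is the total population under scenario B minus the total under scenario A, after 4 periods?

-207

Period 1:
Births: 1140 × 0.186 = 212  |  880 × 0.063 = 55 → 267
10–19: 1780 × 0.968 = 1723
20–29: 1140 × 0.984 = 1122
30–39: 1140 × 0.964 = 1099
40+: 880 × 0.958 + 910 × 0.521 = 843 + 474 = 1317
Net migration: 40+ + 220 → 1537
Giving 267 / 1723 / 1122 / 1099 / 1537.
Period 2:
Births: 1122 × 0.186 = 209  |  1099 × 0.063 = 69 → 278
10–19: 267 × 0.968 = 258
20–29: 1723 × 0.984 = 1695
30–39: 1122 × 0.964 = 1082
40+: 1099 × 0.958 + 1537 × 0.521 = 1053 + 801 = 1854
Net migration: 40+ + 220 → 2074
Giving 278 / 258 / 1695 / 1082 / 2074.
Period 3:
Births: 1695 × 0.186 = 315  |  1082 × 0.063 = 68 → 383
10–19: 278 × 0.968 = 269
20–29: 258 × 0.984 = 254
30–39: 1695 × 0.964 = 1634
40+: 1082 × 0.958 + 2074 × 0.521 = 1037 + 1081 = 2118
Net migration: 40+ + 220 → 2338
Giving 383 / 269 / 254 / 1634 / 2338.
Period 4:
Births: 254 × 0.186 = 47  |  1634 × 0.063 = 103 → 150
10–19: 383 × 0.968 = 371
20–29: 269 × 0.984 = 265
30–39: 254 × 0.964 = 245
40+: 1634 × 0.958 + 2338 × 0.521 = 1565 + 1218 = 2783
Net migration: 40+ + 220 → 3003
Giving 150 / 371 / 265 / 245 / 3003.
Scenario A total after 4 periods: 4034
Scenario B projection —
Period 1:
Births: 1140 × 0.136 = 155  |  880 × 0.063 = 55 → 210
10–19: 1780 × 0.968 = 1723
20–29: 1140 × 0.984 = 1122
30–39: 1140 × 0.964 = 1099
40+: 880 × 0.958 + 910 × 0.521 = 843 + 474 = 1317
Net migration: 40+ + 220 → 1537
Giving 210 / 1723 / 1122 / 1099 / 1537.
Period 2:
Births: 1122 × 0.136 = 153  |  1099 × 0.063 = 69 → 222
10–19: 210 × 0.968 = 203
20–29: 1723 × 0.984 = 1695
30–39: 1122 × 0.964 = 1082
40+: 1099 × 0.958 + 1537 × 0.521 = 1053 + 801 = 1854
Net migration: 40+ + 220 → 2074
Giving 222 / 203 / 1695 / 1082 / 2074.
Period 3:
Births: 1695 × 0.136 = 231  |  1082 × 0.063 = 68 → 299
10–19: 222 × 0.968 = 215
20–29: 203 × 0.984 = 200
30–39: 1695 × 0.964 = 1634
40+: 1082 × 0.958 + 2074 × 0.521 = 1037 + 1081 = 2118
Net migration: 40+ + 220 → 2338
Giving 299 / 215 / 200 / 1634 / 2338.
Period 4:
Births: 200 × 0.136 = 27  |  1634 × 0.063 = 103 → 130
10–19: 299 × 0.968 = 289
20–29: 215 × 0.984 = 212
30–39: 200 × 0.964 = 193
40+: 1634 × 0.958 + 2338 × 0.521 = 1565 + 1218 = 2783
Net migration: 40+ + 220 → 3003
Giving 130 / 289 / 212 / 193 / 3003.
Scenario B total after 4 periods: 3827
Difference B − A = 3827 − 4034 = -207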